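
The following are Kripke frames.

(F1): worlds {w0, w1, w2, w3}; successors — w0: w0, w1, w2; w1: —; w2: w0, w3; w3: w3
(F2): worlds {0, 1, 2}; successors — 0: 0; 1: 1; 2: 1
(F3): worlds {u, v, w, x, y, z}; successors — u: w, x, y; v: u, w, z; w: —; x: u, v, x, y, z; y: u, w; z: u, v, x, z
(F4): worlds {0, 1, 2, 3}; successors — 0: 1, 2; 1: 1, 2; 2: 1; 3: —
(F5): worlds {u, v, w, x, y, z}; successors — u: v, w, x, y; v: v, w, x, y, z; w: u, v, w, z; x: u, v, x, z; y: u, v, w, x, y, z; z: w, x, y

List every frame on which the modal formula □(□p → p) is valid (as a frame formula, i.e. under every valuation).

The schema corresponds to shift-reflexivity: ∀x ∀y (Rxy → Ryy).
(F1): fails — Rw0w1 but not Rw1w1.
(F2): satisfies the condition.
(F3): fails — Ruw but not Rww.
(F4): fails — R02 but not R22.
(F5): fails — Rvz but not Rzz.
Valid on: (F2).

(F2)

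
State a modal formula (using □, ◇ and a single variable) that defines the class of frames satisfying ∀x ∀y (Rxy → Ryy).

□(□r → r)

A defining formula is □(□r → r) (the T□ axiom).
Suppose □(□r→r) is valid. Take Rxy and set V(r)={w : Ryw}. Then at y, □r holds; since □(□r→r) at x, □r→r at y, so r at y, i.e. Ryy.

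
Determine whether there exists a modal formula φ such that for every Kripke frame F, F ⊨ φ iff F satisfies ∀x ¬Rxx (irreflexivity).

Any modally definable frame class is closed under surjective bounded morphisms.
The 2-cycle (worlds 0,1 with 0→1→0) is irreflexive, and the map sending every world to a single reflexive point • is a surjective bounded morphism (forth: every edge maps to (•,•); back: every world has a successor). So any modal formula valid on the 2-cycle is also valid on the reflexive point, which is not irreflexive.
So the class is not modally definable.

No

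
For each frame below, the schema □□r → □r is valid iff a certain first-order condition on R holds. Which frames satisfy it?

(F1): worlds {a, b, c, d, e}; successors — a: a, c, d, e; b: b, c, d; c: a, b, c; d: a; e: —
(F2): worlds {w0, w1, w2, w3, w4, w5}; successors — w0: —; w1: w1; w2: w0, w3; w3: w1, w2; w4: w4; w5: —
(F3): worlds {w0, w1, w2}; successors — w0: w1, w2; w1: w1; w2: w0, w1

(F1)

The schema corresponds to density: ∀x ∀y (Rxy → ∃z (Rxz ∧ Rzy)).
(F1): satisfies the condition.
(F2): fails — Rw3w2 but no z with Rw3z and Rzw2.
(F3): fails — Rw0w2 but no z with Rw0z and Rzw2.
Valid on: (F1).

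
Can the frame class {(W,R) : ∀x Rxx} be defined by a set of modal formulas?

This is a Sahlqvist condition; the T axiom □p → p defines it.
Suppose □p→p is valid. At any x set V(p)={w : Rxw}. Then □p holds at x, so p holds at x, i.e. Rxx.

Yes, by □p → p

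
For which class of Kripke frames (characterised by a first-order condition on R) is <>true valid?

Seriality

◇⊤ holds at w iff w has a successor, so frame-validity of ◇⊤ is exactly seriality. Equivalently via □ψ → ◇ψ:
Suppose □ψ→◇ψ is valid. At any x set V(ψ)=W. Then □ψ at x, so ◇ψ at x, so x has a successor.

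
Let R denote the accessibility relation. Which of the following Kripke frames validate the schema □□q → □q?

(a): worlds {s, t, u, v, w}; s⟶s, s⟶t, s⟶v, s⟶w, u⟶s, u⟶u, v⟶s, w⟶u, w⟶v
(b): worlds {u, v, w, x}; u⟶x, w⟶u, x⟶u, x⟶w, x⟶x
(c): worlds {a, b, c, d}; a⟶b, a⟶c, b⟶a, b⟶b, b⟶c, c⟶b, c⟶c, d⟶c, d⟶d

(c)

Frame correspondent (Sahlqvist): ∀x ∀y (Rxy → ∃z (Rxz ∧ Rzy)) — i.e. density.
(a): fails — Rwv but no z with Rwz and Rzv.
(b): fails — Rwu but no z with Rwz and Rzu.
(c): holds.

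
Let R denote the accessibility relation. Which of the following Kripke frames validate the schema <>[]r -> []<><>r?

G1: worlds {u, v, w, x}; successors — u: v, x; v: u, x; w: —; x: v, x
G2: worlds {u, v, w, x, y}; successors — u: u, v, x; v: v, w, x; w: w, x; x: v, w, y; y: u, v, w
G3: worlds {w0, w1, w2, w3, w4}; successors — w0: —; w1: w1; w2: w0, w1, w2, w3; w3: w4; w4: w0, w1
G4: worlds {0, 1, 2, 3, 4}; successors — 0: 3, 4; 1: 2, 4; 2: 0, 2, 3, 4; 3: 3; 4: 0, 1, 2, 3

G1, G2

The schema corresponds to a generalized confluence (Geach) condition: forall x forall y forall z ((xRy & xRz) -> exists w (yRw & z R^2 w)).
G1: holds.
G2: holds.
G3: fails — w2Rw0, w2Rw0 but no w with w0Rw and w0R²w.
G4: fails — 4R1, 4R3 but no w with 1Rw and 3R²w.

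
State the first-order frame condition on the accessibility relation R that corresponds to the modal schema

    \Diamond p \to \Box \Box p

\forall x \forall y \forall z ((xRy \wedge x R^2 z) \to \exists w (y = w \wedge z = w))

This is a Sahlqvist (Geach-type) schema ◇^1□^0p → □^2◇^0p.
First-order correspondent: \forall x \forall y \forall z ((xRy \wedge x R^2 z) \to \exists w (y = w \wedge z = w)).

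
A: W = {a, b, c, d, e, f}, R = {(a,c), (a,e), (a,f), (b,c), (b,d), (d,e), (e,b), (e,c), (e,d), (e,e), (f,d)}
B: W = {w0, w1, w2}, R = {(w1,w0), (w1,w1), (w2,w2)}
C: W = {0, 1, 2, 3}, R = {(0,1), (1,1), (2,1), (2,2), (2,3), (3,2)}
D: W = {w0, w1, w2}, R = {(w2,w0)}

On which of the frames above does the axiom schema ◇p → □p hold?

D

The schema corresponds to partial functionality: ∀x ∀y ∀z (Rxy ∧ Rxz → y = z).
A: fails — a sees both c and e.
B: fails — w1 sees both w0 and w1.
C: fails — 2 sees both 1 and 2.
D: satisfies the condition.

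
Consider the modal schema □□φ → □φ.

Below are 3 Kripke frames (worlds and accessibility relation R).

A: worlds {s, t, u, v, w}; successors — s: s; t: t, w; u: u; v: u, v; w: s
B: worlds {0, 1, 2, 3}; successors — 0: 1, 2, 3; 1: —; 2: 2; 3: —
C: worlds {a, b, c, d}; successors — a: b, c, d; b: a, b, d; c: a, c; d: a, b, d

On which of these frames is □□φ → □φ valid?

This is the axiom for density; its first-order frame correspondent is ∀x ∀y (Rxy → ∃z (Rxz ∧ Rzy)).
A: ✓.
B: fails — R01 but no z with R0z and Rz1.
C: ✓.

A, C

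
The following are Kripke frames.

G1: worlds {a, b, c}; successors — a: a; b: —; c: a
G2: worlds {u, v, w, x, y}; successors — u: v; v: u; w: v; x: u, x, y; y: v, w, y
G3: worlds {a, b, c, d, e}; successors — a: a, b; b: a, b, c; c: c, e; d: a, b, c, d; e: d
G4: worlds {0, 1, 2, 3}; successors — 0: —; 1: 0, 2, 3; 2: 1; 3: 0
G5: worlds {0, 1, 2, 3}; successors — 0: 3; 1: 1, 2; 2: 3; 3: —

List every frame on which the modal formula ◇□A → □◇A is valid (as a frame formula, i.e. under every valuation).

The schema corresponds to convergence: ∀x ∀y ∀z (Rxy ∧ Rxz → ∃w (Ryw ∧ Rzw)).
G1: holds.
G2: fails — Rxu and Rxx but u and x have no common successor.
G3: fails — Rbc and Rba but c and a have no common successor.
G4: fails — R10 and R10 but 0 and 0 have no common successor.
G5: fails — R03 and R03 but 3 and 3 have no common successor.

G1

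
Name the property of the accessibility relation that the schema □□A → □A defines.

Suppose □□A→□A is valid. Take Rxy and set V(A)={w : xR²w}. Then □□A at x, so □A at x, so A at y, i.e. ∃z(Rxz∧Rzy).

density: ∀x ∀y (Rxy → ∃z (Rxz ∧ Rzy))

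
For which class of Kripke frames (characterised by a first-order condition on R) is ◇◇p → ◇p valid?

This is frame-equivalent to □p → □□p (substitute ¬p for p and contrapose).
Suppose □p→□□p is valid. Take Rxy, Ryz and set V(p)={w : Rxw}. Then □p at x, so □□p at x, so □p at y, so p at z, i.e. Rxz.
Conversely, on a frame with transitivity the schema holds at every world under every valuation.
So the correspondent is transitivity.

transitivity: ∀x ∀y ∀z (Rxy ∧ Ryz → Rxz)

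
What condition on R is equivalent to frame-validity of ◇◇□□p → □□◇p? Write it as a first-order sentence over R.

∀x ∀y ∀z ((xR²y ∧ xR²z) → ∃w (yR²w ∧ zRw))

This is a Sahlqvist (Geach-type) schema ◇^2□^2p → □^2◇^1p.
Minimal-valuation argument: fix x; take any y with xR^2y and any z with xR^2z. Set V(p) to the set of worlds R-reachable from y in exactly 2 steps. Then □^2p holds at y, so the antecedent holds at x; validity forces ◇^1p at z, giving a w with zR^1w and yR^2w.
First-order correspondent: ∀x ∀y ∀z ((xR²y ∧ xR²z) → ∃w (yR²w ∧ zRw)).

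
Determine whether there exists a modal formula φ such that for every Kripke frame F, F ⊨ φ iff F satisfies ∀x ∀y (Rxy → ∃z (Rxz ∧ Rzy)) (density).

Definable; □□q → □q defines it

Yes: it is density, defined by the C4 schema □□q → □q.
Suppose □□q→□q is valid. Take Rxy and set V(q)={w : xR²w}. Then □□q at x, so □q at x, so q at y, i.e. ∃z(Rxz∧Rzy).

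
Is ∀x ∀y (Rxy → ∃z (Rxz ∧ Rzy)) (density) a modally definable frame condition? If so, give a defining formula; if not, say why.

Yes, by □□p → □p

Yes: it is density, defined by the C4 schema □□p → □p.
Suppose □□p→□p is valid. Take Rxy and set V(p)={w : xR²w}. Then □□p at x, so □p at x, so p at y, i.e. ∃z(Rxz∧Rzy).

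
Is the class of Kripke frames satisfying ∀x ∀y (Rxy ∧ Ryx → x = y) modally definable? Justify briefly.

Any modally definable frame class is closed under surjective bounded morphisms.
The 8-cycle (worlds s,t,u,v,w,x,y,z with s→t→u→v→w→x→y→z→s) is antisymmetric. Sending even-indexed worlds to • and odd-indexed worlds to ∘ is a surjective bounded morphism onto the two-world frame with •↔∘, which is not antisymmetric.
So no modal formula (or set of formulas) defines exactly the antisymmetric frames.

No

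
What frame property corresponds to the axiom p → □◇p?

This is the B axiom.
Its frame correspondent is symmetry — ∀x ∀y (Rxy → Ryx).

Symmetry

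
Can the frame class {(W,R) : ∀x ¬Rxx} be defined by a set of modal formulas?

Not definable by any modal formula

Modal frame validity is preserved under surjective bounded morphisms.
The 3-cycle (worlds 0,1,2 with 0→1→2→0) is irreflexive, and the map sending every world to a single reflexive point • is a surjective bounded morphism (forth: every edge maps to (•,•); back: every world has a successor). So any modal formula valid on the 3-cycle is also valid on the reflexive point, which is not irreflexive.
So no modal formula (or set of formulas) defines exactly the irreflexive frames.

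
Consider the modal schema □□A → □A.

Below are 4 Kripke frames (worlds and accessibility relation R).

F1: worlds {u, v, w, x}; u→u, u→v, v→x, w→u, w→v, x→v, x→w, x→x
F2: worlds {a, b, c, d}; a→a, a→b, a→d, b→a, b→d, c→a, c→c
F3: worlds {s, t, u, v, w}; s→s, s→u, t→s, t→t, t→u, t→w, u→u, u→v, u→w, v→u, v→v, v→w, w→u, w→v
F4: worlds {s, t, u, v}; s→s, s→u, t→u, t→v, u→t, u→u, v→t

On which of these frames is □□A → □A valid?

F1, F2, F3

The schema corresponds to density: ∀x ∀y (Rxy → ∃z (Rxz ∧ Rzy)).
F1: holds.
F2: holds.
F3: holds.
F4: fails — Rtv but no z with Rtz and Rzv.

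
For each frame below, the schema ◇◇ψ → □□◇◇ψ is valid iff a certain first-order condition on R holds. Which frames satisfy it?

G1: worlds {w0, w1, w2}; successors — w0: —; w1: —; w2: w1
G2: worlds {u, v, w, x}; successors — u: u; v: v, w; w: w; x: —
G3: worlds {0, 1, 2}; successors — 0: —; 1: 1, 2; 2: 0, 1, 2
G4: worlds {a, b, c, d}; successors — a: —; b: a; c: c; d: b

G1

Frame correspondent (Sahlqvist): ∀x ∀y ∀z ((xR²y ∧ xR²z) → ∃w (y = w ∧ zR²w)) — i.e. a generalized confluence (Geach) condition.
G1: ✓.
G2: fails — vR²v, vR²w but no t with v=t and wR²t.
G3: fails — 1R²0, 1R²0 but no w with 0=w and 0R²w.
G4: fails — dR²a, dR²a but no w with a=w and aR²w.
Valid on: G1.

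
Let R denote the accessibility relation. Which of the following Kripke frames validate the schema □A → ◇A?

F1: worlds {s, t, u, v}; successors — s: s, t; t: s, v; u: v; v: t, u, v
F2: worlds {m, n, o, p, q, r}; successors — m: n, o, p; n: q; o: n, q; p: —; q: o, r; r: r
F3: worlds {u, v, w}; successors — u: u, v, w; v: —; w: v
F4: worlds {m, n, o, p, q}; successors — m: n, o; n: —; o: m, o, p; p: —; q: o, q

F1

The schema corresponds to seriality: ∀x ∃y Rxy.
F1: condition met.
F2: fails — world p has no successor.
F3: fails — world v has no successor.
F4: fails — world n has no successor.
Valid on: F1.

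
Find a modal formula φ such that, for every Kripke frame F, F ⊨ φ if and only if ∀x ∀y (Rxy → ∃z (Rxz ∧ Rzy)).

□□ψ → □ψ

The condition is density. The C4 schema □□ψ → □ψ defines it.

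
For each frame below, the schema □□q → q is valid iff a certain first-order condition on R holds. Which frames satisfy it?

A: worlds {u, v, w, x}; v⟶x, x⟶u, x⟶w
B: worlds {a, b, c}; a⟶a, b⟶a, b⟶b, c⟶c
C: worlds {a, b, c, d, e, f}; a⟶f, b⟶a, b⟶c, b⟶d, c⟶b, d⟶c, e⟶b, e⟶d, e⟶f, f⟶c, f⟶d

B

This is the axiom for a generalized confluence (Geach) condition; its first-order frame correspondent is ∀x ∃w (xR²w ∧ x = w).
A: fails — at u but no t with uR²t and u=t.
B: ✓.
C: fails — at a but no w with aR²w and a=w.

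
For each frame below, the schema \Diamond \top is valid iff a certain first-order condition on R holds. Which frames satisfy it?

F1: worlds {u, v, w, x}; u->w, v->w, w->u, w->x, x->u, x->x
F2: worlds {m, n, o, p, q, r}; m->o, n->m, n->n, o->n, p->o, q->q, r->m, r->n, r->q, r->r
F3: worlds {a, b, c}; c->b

F1, F2

The schema corresponds to seriality: \forall x \exists y Rxy.
F1: holds.
F2: holds.
F3: fails — world a has no successor.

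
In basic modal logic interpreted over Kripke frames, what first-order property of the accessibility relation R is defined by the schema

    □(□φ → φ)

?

Suppose □(□φ→φ) is valid. Take Rxy and set V(φ)={w : Ryw}. Then at y, □φ holds; since □(□φ→φ) at x, □φ→φ at y, so φ at y, i.e. Ryy.
Conversely, on a frame with shift-reflexivity the schema holds at every world under every valuation.
Frame condition: ∀x ∀y (Rxy → Ryy).

shift-reflexivity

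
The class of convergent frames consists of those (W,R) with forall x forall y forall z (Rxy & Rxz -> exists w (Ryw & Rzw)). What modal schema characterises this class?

◇□q → □◇q

The condition is convergence. The .2 schema ◇□q → □◇q defines it.
Suppose ◇□q→□◇q is valid. Take Rxy, Rxz and set V(q)={w : Ryw}. Then □q at y so ◇□q at x, so □◇q at x, so ◇q at z, giving w with Rzw and Ryw.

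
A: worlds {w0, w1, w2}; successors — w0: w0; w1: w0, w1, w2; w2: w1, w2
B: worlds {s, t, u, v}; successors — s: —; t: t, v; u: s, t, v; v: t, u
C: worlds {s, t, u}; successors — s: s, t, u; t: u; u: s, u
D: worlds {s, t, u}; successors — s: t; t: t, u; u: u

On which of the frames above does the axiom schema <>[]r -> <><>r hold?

Frame correspondent (Sahlqvist): forall x forall y (xRy -> exists w (yRw & x R^2 w)) — i.e. a generalized confluence (Geach) condition.
A: condition met.
B: fails — uRs but no w with sRw and uR²w.
C: condition met.
D: condition met.

A, C, D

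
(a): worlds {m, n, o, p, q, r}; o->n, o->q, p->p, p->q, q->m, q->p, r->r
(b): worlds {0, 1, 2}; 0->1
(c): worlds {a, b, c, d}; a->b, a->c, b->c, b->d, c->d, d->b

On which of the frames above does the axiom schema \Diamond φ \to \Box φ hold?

This is the axiom for partial functionality; its first-order frame correspondent is \forall x \forall y \forall z (Rxy \wedge Rxz \to y = z).
(a): fails — o sees both n and q.
(b): ✓.
(c): fails — a sees both b and c.

(b)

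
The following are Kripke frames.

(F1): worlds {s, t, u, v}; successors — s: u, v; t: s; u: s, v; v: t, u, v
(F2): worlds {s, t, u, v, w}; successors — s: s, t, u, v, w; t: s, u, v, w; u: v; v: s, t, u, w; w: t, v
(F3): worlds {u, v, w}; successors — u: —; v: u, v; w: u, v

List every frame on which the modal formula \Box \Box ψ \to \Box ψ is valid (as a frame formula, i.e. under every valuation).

The schema corresponds to density: \forall x \forall y (Rxy \to \exists z (Rxz \wedge Rzy)).
(F1): fails — Rus but no z with Ruz and Rzs.
(F2): fails — Ruv but no z with Ruz and Rzv.
(F3): satisfies the condition.

(F3)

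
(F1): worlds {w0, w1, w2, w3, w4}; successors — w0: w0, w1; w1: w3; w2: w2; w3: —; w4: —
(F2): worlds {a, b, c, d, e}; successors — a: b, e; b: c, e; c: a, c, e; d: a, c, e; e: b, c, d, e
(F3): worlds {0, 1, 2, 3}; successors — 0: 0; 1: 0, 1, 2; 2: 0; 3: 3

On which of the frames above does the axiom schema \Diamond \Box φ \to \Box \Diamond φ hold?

Frame correspondent (Sahlqvist): \forall x \forall y \forall z (Rxy \wedge Rxz \to \exists w (Ryw \wedge Rzw)) — i.e. convergence.
(F1): fails — Rw0w1 and Rw0w0 but w1 and w0 have no common successor.
(F2): holds.
(F3): holds.

(F2), (F3)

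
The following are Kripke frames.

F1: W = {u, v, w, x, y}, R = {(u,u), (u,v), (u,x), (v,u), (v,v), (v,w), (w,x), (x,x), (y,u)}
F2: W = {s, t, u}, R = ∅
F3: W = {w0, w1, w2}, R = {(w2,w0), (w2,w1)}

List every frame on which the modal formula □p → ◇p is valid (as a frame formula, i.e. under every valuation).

F1

The schema corresponds to seriality: ∀x ∃y Rxy.
F1: condition met.
F2: fails — world s has no successor.
F3: fails — world w0 has no successor.
Valid on: F1.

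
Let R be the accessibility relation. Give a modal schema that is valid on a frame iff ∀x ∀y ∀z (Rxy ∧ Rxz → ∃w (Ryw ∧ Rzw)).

◇□p → □◇p

A defining formula is ◇□p → □◇p (the .2 axiom).
Suppose ◇□p→□◇p is valid. Take Rxy, Rxz and set V(p)={w : Ryw}. Then □p at y so ◇□p at x, so □◇p at x, so ◇p at z, giving w with Rzw and Ryw.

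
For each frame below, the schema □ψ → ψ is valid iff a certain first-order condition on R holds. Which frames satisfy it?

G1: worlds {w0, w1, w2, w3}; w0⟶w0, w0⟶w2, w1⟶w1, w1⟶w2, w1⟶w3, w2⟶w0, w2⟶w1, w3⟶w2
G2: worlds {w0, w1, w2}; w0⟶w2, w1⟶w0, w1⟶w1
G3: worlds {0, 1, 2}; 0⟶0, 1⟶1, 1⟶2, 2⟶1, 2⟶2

This is the axiom for reflexivity; its first-order frame correspondent is ∀x Rxx.
G1: fails — world w2 does not see itself.
G2: fails — world w0 does not see itself.
G3: ✓.
Valid on: G3.

G3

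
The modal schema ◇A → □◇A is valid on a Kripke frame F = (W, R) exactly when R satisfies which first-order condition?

The Euclidean property

Suppose ◇A→□◇A is valid. Take Rxy, Rxz and set V(A)={y}. Then ◇A at x, so □◇A at x, so ◇A at z, so some w with Rzw has A; w=y, i.e. Rzy. By symmetry of the argument, Ryz.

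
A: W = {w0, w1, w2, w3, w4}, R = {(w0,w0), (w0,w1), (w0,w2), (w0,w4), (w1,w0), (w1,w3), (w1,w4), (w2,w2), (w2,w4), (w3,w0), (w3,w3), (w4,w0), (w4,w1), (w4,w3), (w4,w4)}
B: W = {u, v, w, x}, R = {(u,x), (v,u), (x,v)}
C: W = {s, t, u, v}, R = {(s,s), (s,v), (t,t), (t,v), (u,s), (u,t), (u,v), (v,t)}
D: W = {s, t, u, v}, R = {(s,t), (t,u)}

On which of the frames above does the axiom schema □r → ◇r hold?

This is the axiom for seriality; its first-order frame correspondent is ∀x ∃y Rxy.
A: ✓.
B: fails — world w has no successor.
C: ✓.
D: fails — world u has no successor.
Valid on: A, C.

A, C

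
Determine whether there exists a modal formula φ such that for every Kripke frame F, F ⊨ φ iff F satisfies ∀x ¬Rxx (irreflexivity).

If a class were modally definable it would be closed under surjective bounded morphisms (Goldblatt–Thomason).
The 4-cycle (worlds s,t,u,v with s→t→u→v→s) is irreflexive, and the map sending every world to a single reflexive point • is a surjective bounded morphism (forth: every edge maps to (•,•); back: every world has a successor). So any modal formula valid on the 4-cycle is also valid on the reflexive point, which is not irreflexive.
Hence irreflexivity is not modally definable.

Not modally definable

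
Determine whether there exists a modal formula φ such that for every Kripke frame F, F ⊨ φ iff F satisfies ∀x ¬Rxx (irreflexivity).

Not definable by any modal formula

Any modally definable frame class is closed under surjective bounded morphisms.
The 2-cycle (worlds 0,1 with 0→1→0) is irreflexive, and the map sending every world to a single reflexive point • is a surjective bounded morphism (forth: every edge maps to (•,•); back: every world has a successor). So any modal formula valid on the 2-cycle is also valid on the reflexive point, which is not irreflexive.
So the class is not modally definable.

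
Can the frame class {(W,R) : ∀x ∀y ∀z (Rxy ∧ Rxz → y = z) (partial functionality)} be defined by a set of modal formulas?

Yes: it is partial functionality, defined by the CD schema ◇p → □p.
Suppose ◇p→□p is valid. Take Rxy, Rxz and set V(p)={y}. Then ◇p at x, so □p at x, so p at z, i.e. z=y.

Definable; ◇p → □p defines it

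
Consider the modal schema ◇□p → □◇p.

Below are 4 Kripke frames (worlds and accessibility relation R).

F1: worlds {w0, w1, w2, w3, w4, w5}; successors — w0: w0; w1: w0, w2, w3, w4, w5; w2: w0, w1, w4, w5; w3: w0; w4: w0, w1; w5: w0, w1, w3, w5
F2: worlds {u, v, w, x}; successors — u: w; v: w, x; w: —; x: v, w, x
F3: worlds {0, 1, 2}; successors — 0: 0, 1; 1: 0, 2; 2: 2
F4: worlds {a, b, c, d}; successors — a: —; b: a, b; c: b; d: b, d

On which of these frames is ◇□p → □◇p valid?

The schema corresponds to convergence: ∀x ∀y ∀z (Rxy ∧ Rxz → ∃w (Ryw ∧ Rzw)).
F1: holds.
F2: fails — Ruw and Ruw but w and w have no common successor.
F3: fails — R10 and R12 but 0 and 2 have no common successor.
F4: fails — Rbb and Rba but b and a have no common successor.

F1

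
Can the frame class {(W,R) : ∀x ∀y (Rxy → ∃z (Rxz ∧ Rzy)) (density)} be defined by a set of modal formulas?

The condition is density. A defining modal formula is □□p → □p.

Yes — defined by □□p → □p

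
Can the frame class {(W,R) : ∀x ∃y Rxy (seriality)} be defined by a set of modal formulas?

Yes: it is seriality, defined by the D schema □p → ◇p.
Suppose □p→◇p is valid. At any x set V(p)=W. Then □p at x, so ◇p at x, so x has a successor.

Yes — defined by □p → ◇p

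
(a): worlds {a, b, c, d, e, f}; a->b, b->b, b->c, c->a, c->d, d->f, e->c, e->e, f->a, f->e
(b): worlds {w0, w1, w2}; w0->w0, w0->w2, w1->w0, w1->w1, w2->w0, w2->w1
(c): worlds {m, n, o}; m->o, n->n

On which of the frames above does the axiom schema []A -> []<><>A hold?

(b)

Frame correspondent (Sahlqvist): forall x forall z (xRz -> exists w (xRw & z R^2 w)) — i.e. a generalized confluence (Geach) condition.
(a): fails — cRa but no w with cRw and aR²w.
(b): ✓.
(c): fails — mRo but no w with mRw and oR²w.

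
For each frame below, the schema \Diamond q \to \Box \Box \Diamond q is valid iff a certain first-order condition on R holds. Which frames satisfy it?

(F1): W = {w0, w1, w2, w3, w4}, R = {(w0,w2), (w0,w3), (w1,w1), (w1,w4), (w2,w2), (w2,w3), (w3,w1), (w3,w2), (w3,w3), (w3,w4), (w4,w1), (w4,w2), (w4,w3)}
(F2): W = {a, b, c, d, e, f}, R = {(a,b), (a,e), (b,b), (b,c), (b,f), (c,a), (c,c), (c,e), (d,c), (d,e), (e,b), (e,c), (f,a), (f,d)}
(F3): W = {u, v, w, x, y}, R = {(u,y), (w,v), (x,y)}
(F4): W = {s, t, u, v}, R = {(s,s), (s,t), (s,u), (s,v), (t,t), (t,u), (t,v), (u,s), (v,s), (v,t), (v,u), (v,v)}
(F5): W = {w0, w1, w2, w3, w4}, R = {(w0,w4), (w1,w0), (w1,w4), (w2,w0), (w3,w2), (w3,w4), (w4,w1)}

(F3)

Frame correspondent (Sahlqvist): \forall x \forall y \forall z ((xRy \wedge x R^2 z) \to \exists w (y = w \wedge zRw)) — i.e. a generalized confluence (Geach) condition.
(F1): fails — w0Rw2, w0R²w1 but no w with w2=w and w1Rw.
(F2): fails — aRb, aR²c but no w with b=w and cRw.
(F3): ✓.
(F4): fails — sRs, sR²t but no w with s=w and tRw.
(F5): fails — w1Rw0, w1R²w4 but no w with w0=w and w4Rw.
Valid on: (F3).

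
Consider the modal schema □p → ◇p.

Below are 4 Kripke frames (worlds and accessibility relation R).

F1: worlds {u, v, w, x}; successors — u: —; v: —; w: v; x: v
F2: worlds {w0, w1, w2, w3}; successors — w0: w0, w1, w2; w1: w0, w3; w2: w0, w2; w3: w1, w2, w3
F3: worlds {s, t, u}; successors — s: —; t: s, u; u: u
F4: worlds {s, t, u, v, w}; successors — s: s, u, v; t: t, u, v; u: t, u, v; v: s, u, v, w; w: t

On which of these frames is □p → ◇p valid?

This is the axiom for seriality; its first-order frame correspondent is ∀x ∃y Rxy.
F1: fails — world u has no successor.
F2: holds.
F3: fails — world s has no successor.
F4: holds.

F2, F4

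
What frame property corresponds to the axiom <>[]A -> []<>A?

Convergence

Suppose ◇□A→□◇A is valid. Take Rxy, Rxz and set V(A)={w : Ryw}. Then □A at y so ◇□A at x, so □◇A at x, so ◇A at z, giving w with Rzw and Ryw.
Conversely, on a frame with convergence the schema holds at every world under every valuation.
So the correspondent is convergence.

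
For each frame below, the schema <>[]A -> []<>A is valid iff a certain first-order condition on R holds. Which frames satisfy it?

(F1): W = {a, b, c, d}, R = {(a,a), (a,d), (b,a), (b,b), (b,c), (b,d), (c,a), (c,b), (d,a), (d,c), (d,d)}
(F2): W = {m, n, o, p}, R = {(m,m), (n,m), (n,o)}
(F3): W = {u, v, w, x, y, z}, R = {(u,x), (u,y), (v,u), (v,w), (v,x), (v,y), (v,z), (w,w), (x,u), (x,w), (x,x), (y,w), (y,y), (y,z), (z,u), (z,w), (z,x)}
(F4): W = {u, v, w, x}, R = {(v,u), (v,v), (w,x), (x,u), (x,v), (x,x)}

(F1)

This is the axiom for convergence; its first-order frame correspondent is forall x forall y forall z (Rxy & Rxz -> exists w (Ryw & Rzw)).
(F1): satisfies the condition.
(F2): fails — Rno and Rno but o and o have no common successor.
(F3): fails — Rvw and Rvu but w and u have no common successor.
(F4): fails — Rvv and Rvu but v and u have no common successor.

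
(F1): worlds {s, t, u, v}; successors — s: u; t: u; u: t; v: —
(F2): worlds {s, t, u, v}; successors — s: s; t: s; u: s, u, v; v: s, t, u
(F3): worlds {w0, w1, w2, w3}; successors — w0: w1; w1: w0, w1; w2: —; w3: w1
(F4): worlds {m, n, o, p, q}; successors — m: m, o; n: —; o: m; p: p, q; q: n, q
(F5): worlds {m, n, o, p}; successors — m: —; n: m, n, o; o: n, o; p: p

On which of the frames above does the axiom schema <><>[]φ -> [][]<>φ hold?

(F1), (F2), (F3)

The schema corresponds to a generalized confluence (Geach) condition: forall x forall y forall z ((x R^2 y & x R^2 z) -> exists w (yRw & zRw)).
(F1): ✓.
(F2): ✓.
(F3): ✓.
(F4): fails — pR²n, pR²n but no w with nRw and nRw.
(F5): fails — nR²m, nR²m but no w with mRw and mRw.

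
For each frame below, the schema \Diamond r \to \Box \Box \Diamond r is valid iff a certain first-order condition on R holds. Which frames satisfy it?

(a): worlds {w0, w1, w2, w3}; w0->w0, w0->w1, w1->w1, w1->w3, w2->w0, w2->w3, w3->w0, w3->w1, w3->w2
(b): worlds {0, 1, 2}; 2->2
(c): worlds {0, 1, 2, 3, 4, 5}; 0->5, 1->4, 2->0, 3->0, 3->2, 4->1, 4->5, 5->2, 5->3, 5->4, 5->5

The schema corresponds to a generalized confluence (Geach) condition: \forall x \forall y \forall z ((xRy \wedge x R^2 z) \to \exists w (y = w \wedge zRw)).
(a): fails — w0Rw0, w0R²w1 but no w with w0=w and w1Rw.
(b): condition met.
(c): fails — 0R5, 0R²2 but no w with 5=w and 2Rw.

(b)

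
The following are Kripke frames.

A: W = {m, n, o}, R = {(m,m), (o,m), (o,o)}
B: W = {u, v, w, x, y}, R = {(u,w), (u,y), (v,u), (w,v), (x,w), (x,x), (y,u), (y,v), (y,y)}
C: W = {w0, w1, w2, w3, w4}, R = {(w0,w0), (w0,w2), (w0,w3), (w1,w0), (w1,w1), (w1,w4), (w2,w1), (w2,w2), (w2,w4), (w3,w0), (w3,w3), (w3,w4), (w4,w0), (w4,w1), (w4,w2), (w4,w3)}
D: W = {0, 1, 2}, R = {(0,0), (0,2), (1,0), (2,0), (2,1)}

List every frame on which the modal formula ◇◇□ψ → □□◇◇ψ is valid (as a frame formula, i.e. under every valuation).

A, C, D

Frame correspondent (Sahlqvist): ∀x ∀y ∀z ((xR²y ∧ xR²z) → ∃w (yRw ∧ zR²w)) — i.e. a generalized confluence (Geach) condition.
A: ✓.
B: fails — uR²v, uR²v but no t with vRt and vR²t.
C: ✓.
D: ✓.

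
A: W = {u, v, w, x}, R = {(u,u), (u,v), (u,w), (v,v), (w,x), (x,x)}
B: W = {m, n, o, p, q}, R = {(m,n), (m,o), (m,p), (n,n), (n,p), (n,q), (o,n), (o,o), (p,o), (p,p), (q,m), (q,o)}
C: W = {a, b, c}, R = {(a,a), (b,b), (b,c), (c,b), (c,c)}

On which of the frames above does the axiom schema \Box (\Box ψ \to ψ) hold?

This is the axiom for shift-reflexivity; its first-order frame correspondent is \forall x \forall y (Rxy \to Ryy).
A: fails — Ruw but not Rww.
B: fails — Rnq but not Rqq.
C: holds.
Valid on: C.

C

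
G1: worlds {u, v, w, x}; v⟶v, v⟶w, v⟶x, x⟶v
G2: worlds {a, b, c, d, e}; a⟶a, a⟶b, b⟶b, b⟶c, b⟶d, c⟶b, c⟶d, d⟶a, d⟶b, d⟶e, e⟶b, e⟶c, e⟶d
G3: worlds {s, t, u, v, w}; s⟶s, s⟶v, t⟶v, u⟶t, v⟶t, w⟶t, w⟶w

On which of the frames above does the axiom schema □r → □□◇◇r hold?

G2

Frame correspondent (Sahlqvist): ∀x ∀z (xR²z → ∃w (xRw ∧ zR²w)) — i.e. a generalized confluence (Geach) condition.
G1: fails — vR²w but no t with vRt and wR²t.
G2: condition met.
G3: fails — sR²t but no w* with sRw* and tR²w*.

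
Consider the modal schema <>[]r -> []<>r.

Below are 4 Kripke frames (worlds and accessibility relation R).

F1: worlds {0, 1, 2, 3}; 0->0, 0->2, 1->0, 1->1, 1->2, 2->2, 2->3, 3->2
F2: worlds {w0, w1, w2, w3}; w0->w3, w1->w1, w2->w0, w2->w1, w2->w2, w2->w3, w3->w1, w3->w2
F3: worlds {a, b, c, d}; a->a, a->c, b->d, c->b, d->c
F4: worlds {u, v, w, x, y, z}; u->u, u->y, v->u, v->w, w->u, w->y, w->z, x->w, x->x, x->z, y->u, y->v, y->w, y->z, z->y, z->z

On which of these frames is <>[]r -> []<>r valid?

Frame correspondent (Sahlqvist): forall x forall y forall z (Rxy & Rxz -> exists w (Ryw & Rzw)) — i.e. convergence.
F1: satisfies the condition.
F2: fails — Rw2w1 and Rw2w0 but w1 and w0 have no common successor.
F3: fails — Raa and Rac but a and c have no common successor.
F4: fails — Ryv and Ryz but v and z have no common successor.
Valid on: F1.

F1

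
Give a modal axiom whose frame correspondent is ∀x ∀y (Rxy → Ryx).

ψ → □◇ψ

A defining formula is ψ → □◇ψ (the B axiom).
Suppose ψ→□◇ψ is valid. Take Rxy and set V(ψ)={x}. Then ψ at x, so □◇ψ at x, so ◇ψ at y, so some z with Ryz has ψ; z=x, i.e. Ryx.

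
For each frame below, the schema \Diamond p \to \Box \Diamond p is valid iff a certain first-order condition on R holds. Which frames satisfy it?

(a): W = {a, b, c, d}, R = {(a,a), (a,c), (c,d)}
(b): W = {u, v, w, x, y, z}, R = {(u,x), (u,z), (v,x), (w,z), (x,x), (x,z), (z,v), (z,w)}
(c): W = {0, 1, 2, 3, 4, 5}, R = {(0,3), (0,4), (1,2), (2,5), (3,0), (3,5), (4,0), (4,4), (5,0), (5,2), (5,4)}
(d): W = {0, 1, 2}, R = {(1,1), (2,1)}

(d)

Frame correspondent (Sahlqvist): \forall x \forall y \forall z (Rxy \wedge Rxz \to Ryz) — i.e. the Euclidean property.
(a): fails — Rac and Raa but not Rca.
(b): fails — Ruz and Ruz but not Rzz.
(c): fails — R04 and R03 but not R43.
(d): ✓.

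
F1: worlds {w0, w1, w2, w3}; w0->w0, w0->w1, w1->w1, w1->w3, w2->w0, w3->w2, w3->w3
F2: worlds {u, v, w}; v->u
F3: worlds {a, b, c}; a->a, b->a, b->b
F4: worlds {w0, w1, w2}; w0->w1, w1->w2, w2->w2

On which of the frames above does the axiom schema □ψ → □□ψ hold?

F2, F3

This is the axiom for transitivity; its first-order frame correspondent is ∀x ∀y ∀z (Rxy ∧ Ryz → Rxz).
F1: fails — Rw3w2 and Rw2w0 but not Rw3w0.
F2: condition met.
F3: condition met.
F4: fails — Rw0w1 and Rw1w2 but not Rw0w2.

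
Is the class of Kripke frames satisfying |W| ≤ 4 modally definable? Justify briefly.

Any modally definable frame class is closed under disjoint unions.
Any modal formula valid on each of 5 disjoint one-world frames is valid on their disjoint union (validity is preserved under disjoint unions). Each one-world frame has |W|=1≤4, but the union has |W|=5.
So the class is not modally definable.

No — not modally definable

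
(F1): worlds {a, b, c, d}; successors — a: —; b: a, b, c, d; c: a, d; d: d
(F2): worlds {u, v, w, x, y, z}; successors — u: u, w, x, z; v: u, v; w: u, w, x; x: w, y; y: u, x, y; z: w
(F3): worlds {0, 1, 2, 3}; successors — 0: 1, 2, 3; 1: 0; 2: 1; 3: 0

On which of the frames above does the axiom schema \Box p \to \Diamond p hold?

This is the axiom for seriality; its first-order frame correspondent is \forall x \exists y Rxy.
(F1): fails — world a has no successor.
(F2): condition met.
(F3): condition met.
Valid on: (F2), (F3).

(F2), (F3)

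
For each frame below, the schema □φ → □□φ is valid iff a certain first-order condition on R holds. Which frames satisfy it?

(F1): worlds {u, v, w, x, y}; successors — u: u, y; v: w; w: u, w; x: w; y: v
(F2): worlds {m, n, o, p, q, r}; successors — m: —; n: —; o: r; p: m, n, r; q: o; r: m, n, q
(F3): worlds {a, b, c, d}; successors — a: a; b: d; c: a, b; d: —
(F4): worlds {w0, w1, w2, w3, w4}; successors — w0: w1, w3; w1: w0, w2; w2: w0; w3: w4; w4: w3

none

The schema corresponds to transitivity: ∀x ∀y ∀z (Rxy ∧ Ryz → Rxz).
(F1): fails — Rxw and Rwu but not Rxu.
(F2): fails — Rpr and Rrq but not Rpq.
(F3): fails — Rcb and Rbd but not Rcd.
(F4): fails — Rw1w0 and Rw0w1 but not Rw1w1.
Valid on no frame.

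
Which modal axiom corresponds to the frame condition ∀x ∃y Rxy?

□q → ◇q

A defining formula is □q → ◇q (the D axiom).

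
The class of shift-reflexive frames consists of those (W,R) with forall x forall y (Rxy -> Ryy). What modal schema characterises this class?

□(□s → s)

A defining formula is □(□s → s) (the T□ axiom).
Suppose □(□s→s) is valid. Take Rxy and set V(s)={w : Ryw}. Then at y, □s holds; since □(□s→s) at x, □s→s at y, so s at y, i.e. Ryy.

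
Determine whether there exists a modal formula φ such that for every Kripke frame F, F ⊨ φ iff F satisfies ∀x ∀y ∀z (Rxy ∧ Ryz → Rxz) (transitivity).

Yes — defined by □q → □□q

The condition is transitivity. A defining modal formula is □q → □□q.
Suppose □q→□□q is valid. Take Rxy, Ryz and set V(q)={w : Rxw}. Then □q at x, so □□q at x, so □q at y, so q at z, i.e. Rxz.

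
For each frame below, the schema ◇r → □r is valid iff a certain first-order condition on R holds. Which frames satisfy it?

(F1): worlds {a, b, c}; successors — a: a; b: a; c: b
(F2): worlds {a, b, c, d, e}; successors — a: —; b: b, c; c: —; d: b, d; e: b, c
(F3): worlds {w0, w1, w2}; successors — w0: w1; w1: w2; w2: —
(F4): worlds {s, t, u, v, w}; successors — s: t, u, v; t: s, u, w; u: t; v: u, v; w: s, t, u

(F1), (F3)

The schema corresponds to partial functionality: ∀x ∀y ∀z (Rxy ∧ Rxz → y = z).
(F1): condition met.
(F2): fails — b sees both b and c.
(F3): condition met.
(F4): fails — s sees both t and u.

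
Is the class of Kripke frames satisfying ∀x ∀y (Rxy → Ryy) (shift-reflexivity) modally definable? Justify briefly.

The condition is shift-reflexivity. A defining modal formula is □(□q → q).

Definable; □(□q → q) defines it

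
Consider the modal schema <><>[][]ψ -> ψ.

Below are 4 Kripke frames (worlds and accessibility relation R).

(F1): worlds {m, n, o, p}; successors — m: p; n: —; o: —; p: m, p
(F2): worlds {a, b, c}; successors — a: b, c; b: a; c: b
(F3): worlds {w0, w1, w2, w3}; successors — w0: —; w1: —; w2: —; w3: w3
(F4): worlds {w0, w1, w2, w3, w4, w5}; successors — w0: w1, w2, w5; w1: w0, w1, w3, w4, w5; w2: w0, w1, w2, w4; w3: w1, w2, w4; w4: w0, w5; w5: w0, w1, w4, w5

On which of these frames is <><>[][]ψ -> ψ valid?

Frame correspondent (Sahlqvist): forall x forall y (x R^2 y -> exists w (y R^2 w & x = w)) — i.e. a generalized confluence (Geach) condition.
(F1): ✓.
(F2): fails — aR²b but no w with bR²w and a=w.
(F3): ✓.
(F4): fails — w3R²w4 but no w with w4R²w and w3=w.
Valid on: (F1), (F3).

(F1), (F3)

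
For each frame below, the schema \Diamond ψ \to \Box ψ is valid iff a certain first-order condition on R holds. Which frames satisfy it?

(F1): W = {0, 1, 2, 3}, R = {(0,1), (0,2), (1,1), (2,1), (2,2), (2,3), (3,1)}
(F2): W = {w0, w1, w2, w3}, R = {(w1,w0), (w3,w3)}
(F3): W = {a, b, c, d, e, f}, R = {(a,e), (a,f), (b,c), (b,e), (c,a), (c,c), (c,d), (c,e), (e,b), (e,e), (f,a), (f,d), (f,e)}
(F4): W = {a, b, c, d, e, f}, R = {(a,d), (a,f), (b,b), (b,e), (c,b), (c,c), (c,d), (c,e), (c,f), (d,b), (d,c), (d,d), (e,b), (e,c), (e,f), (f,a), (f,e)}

(F2)

This is the axiom for partial functionality; its first-order frame correspondent is \forall x \forall y \forall z (Rxy \wedge Rxz \to y = z).
(F1): fails — 0 sees both 1 and 2.
(F2): satisfies the condition.
(F3): fails — a sees both e and f.
(F4): fails — a sees both d and f.
Valid on: (F2).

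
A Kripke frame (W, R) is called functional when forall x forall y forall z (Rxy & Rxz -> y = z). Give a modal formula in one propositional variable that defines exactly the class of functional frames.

◇r → □r

A defining formula is ◇r → □r (the CD axiom).
Suppose ◇r→□r is valid. Take Rxy, Rxz and set V(r)={y}. Then ◇r at x, so □r at x, so r at z, i.e. z=y.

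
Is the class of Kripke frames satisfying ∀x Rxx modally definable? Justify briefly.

This is a Sahlqvist condition; the T axiom □r → r defines it.
Suppose □r→r is valid. At any x set V(r)={w : Rxw}. Then □r holds at x, so r holds at x, i.e. Rxx.

Definable; □r → r defines it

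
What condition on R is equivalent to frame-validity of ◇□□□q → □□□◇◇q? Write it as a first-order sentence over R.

∀x ∀y ∀z ((xRy ∧ xR³z) → ∃w (yR³w ∧ zR²w))

This is a Sahlqvist (Geach-type) schema ◇^1□^3q → □^3◇^2q.
First-order correspondent: ∀x ∀y ∀z ((xRy ∧ xR³z) → ∃w (yR³w ∧ zR²w)).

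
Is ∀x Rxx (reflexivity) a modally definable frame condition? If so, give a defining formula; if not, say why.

Yes: it is reflexivity, defined by the T schema □p → p.
Suppose □p→p is valid. At any x set V(p)={w : Rxw}. Then □p holds at x, so p holds at x, i.e. Rxx.

Definable; □p → p defines it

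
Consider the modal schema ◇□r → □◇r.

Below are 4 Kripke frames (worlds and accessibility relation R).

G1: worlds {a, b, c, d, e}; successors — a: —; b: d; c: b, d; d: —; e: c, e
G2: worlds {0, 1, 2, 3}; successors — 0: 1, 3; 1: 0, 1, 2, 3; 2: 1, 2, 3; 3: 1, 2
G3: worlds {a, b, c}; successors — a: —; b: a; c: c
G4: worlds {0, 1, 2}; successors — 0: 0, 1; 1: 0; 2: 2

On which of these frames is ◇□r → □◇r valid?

G2, G4

Frame correspondent (Sahlqvist): ∀x ∀y ∀z (Rxy ∧ Rxz → ∃w (Ryw ∧ Rzw)) — i.e. convergence.
G1: fails — Rbd and Rbd but d and d have no common successor.
G2: condition met.
G3: fails — Rba and Rba but a and a have no common successor.
G4: condition met.
Valid on: G2, G4.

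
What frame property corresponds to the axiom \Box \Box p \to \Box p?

Suppose □□p→□p is valid. Take Rxy and set V(p)={w : xR²w}. Then □□p at x, so □p at x, so p at y, i.e. ∃z(Rxz∧Rzy).

density: \forall x \forall y (Rxy \to \exists z (Rxz \wedge Rzy))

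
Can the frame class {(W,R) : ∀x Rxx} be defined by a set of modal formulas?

Yes — defined by □r → r

The condition is reflexivity. A defining modal formula is □r → r.
Suppose □r→r is valid. At any x set V(r)={w : Rxw}. Then □r holds at x, so r holds at x, i.e. Rxx.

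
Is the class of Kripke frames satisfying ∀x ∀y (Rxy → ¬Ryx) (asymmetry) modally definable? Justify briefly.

No — not modally definable

Any modally definable frame class is closed under surjective bounded morphisms.
The 5-cycle (worlds w0,w1,w2,w3,w4 with w0→w1→w2→w3→w4→w0) is asymmetric. Mapping every world to a single reflexive point • is a surjective bounded morphism, and the reflexive point is not asymmetric (R•• but asymmetry requires ¬R••).
So no modal formula (or set of formulas) defines exactly the asymmetric frames.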